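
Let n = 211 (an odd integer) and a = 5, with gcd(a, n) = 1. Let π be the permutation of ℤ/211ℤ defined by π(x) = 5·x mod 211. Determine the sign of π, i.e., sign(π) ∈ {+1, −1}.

+1

Orbit of 123 under x↦5x: [123, 193, 121, 183, 71, 144, 87]… (length divides ord_211(5)).
The orbit structure of x ↦ 5x mod 211: 7 orbits of sizes [35, 35, 35, 35, 35, 35, 1].
n − c = 211 − 7 = 204; sign = (−1)^204 = +1.
Zolotarev: (5|211) = +1, matching the cycle-count sign.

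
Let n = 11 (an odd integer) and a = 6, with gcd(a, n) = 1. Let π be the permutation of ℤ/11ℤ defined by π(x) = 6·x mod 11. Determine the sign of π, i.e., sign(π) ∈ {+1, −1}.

-1

Trace 6: π^k(6) = [6, 3, 7, 9, 10, 5, 8] for k=0..6.
Decompose π into cycles: lengths [10, 1] (2 cycles, including the fixed point 0).
With 2 cycles on 11 points, sign = (−1)^{11−2} = -1.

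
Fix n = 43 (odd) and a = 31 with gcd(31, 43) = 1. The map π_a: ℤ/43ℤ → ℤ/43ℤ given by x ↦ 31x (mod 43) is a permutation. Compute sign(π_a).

+1

Start at x=6: 6 → 14 → 4 → 38 → 17 → 11 → 40 → … (one orbit).
Cycle type of π: 21×2 + 1; total 3 cycles.
sign(π) = (−1)^{n − #cycles} = (−1)^{43−3} = (−1)^40 = +1.
The Jacobi symbol (31|43) = +1 (Zolotarev) agrees.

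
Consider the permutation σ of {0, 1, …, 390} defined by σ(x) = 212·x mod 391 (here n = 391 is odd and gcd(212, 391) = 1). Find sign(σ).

Orbit of 172 under x↦212x: [172, 101, 298, 225, 389, 358, 42]… (length divides ord_391(212)).
Decompose π into cycles: lengths [88, 88, 88, 88, 22, 8, 8, 1] (8 cycles, including the fixed point 0).
Σ(ℓ_i−1) = 391−8 = 383; sign = (−1)^383 = -1.

-1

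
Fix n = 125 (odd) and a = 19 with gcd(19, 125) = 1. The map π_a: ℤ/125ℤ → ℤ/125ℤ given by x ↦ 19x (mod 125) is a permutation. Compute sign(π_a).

+1

Start at x=66: 66 → 4 → 76 → 69 → 61 → 34 → 21 → … (one orbit).
The orbit structure of x ↦ 19x mod 125: 7 orbits of sizes [50, 50, 10, 10, 2, 2, 1].
125 − 7 = 118 transpositions; sign(π) = (−1)^118 = +1.
Zolotarev: (19|125) = +1, matching the cycle-count sign.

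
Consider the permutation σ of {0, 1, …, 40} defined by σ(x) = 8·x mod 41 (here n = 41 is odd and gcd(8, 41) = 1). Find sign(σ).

Orbit of 39 under x↦8x: [39, 25, 36, 1, 8, 23, 20]… (length divides ord_41(8)).
Decompose π into cycles: lengths [20, 20, 1] (3 cycles, including the fixed point 0).
sign(π) = (−1)^{n − #cycles} = (−1)^{41−3} = (−1)^38 = +1.
The Jacobi symbol (8|41) = +1 (Zolotarev) agrees.

+1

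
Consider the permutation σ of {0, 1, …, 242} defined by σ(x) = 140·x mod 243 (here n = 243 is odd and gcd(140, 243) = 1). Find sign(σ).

-1

Start at x=163: 163 → 221 → 79 → 125 → 4 → 74 → 154 → … (one orbit).
π_140 has 6 disjoint cycles with lengths [162, 54, 18, 6, 2, 1] on {0,…,242}.
6 cycles on 243: each ℓ→(−1)^(ℓ−1), product (−1)^237 = -1.
Check: (140/243) = -1 by Zolotarev.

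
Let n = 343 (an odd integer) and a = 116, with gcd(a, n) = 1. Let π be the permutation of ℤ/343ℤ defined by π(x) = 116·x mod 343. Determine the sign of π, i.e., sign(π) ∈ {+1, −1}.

Start at x=99: 99 → 165 → 275 → 1 → 116 → 79 → 246 → … (one orbit).
The orbit structure of x ↦ 116x mod 343: 31 orbits of sizes [21, 21, 21, 21, 21, 21, 21, 21, 21, 21, 21, 21, 21, 21, 3, 3, 3, 3, 3, 3, 3, 3, 3, 3, 3, 3, 3, 3, 3, 3, 1].
sign(π) = (−1)^{n − #cycles} = (−1)^{343−31} = (−1)^312 = +1.
Zolotarev: (116|343) = +1, matching the cycle-count sign.

+1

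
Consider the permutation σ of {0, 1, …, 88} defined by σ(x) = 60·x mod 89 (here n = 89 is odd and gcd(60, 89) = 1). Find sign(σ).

Trace 85: π^k(85) = [85, 27, 18, 12, 8, 35, 53] for k=0..6.
Cycle type of π: 88 + 1; total 2 cycles.
Σ(ℓ_i−1) = 89−2 = 87; sign = (−1)^87 = -1.

-1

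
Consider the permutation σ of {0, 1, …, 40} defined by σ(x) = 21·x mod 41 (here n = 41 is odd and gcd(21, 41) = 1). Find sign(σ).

+1

Start at x=23: 23 → 32 → 16 → 8 → 4 → 2 → 1 → … (one orbit).
The orbit structure of x ↦ 21x mod 41: 3 orbits of sizes [20, 20, 1].
sign(π) = (−1)^{n − #cycles} = (−1)^{41−3} = (−1)^38 = +1.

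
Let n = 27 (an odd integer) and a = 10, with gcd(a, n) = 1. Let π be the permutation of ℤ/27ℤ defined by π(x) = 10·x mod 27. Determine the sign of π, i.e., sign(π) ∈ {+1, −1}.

+1

Trace 19: π^k(19) = [19, 1, 10] for k=0..2.
15 cycles of lengths [3, 3, 3, 3, 3, 3, 1, 1, 1, 1, 1, 1, 1, 1, 1].
sign(π) = (−1)^{n − #cycles} = (−1)^{27−15} = (−1)^12 = +1.
Via Zolotarev, sign(π_{10}) = (10|27) = +1.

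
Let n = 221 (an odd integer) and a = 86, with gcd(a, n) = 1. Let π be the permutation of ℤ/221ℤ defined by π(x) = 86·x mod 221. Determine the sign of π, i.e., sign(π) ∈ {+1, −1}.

Start at x=103: 103 → 18 → 1 → 86 → 103 (one orbit).
The orbit structure of x ↦ 86x mod 221: 68 orbits of sizes [4, 4, 4, 4, 4, 4, 4, 4, 4, 4, 4, 4, 4, 4, 4, 4, 4, 4, 4, 4, 4, 4, 4, 4, 4, 4, 4, 4, 4, 4, 4, 4, 4, 4, 4, 4, 4, 4, 4, 4, 4, 4, 4, 4, 4, 4, 4, 4, 4, 4, 4, 1, 1, 1, 1, 1, 1, 1, 1, 1, 1, 1, 1, 1, 1, 1, 1, 1].
n − c = 221 − 68 = 153; sign = (−1)^153 = -1.
(86|221)_J = -1 (Zolotarev's lemma cross-check).

-1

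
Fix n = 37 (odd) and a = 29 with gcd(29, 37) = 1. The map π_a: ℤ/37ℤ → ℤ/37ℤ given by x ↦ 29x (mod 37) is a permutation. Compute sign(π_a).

Start at x=27: 27 → 6 → 26 → 14 → 36 → 8 → 10 → … (one orbit).
Cycle lengths of π_29 on ℤ/37ℤ: [12, 12, 12, 1]; 4 cycles in total.
Σ(ℓ_i−1) = 37−4 = 33; sign = (−1)^33 = -1.
(29|37)_J = -1 (Zolotarev's lemma cross-check).

-1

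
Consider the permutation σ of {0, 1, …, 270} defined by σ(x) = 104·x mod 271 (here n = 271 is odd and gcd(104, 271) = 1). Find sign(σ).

-1

Start at x=268: 268 → 230 → 72 → 171 → 169 → 232 → 9 → … (one orbit).
Decompose π into cycles: lengths [90, 90, 90, 1] (4 cycles, including the fixed point 0).
n − c = 271 − 4 = 267; sign = (−1)^267 = -1.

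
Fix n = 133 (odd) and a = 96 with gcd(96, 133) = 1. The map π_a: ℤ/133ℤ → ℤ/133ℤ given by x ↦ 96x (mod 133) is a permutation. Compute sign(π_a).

-1

Orbit of 1 under x↦96x: [1, 96, 39, 20, 58, 115]… (length divides ord_133(96)).
Cycle lengths of π_96 on ℤ/133ℤ: [6, 6, 6, 6, 6, 6, 6, 6, 6, 6, 6, 6, 6, 6, 6, 6, 6, 6, 6, 1, 1, 1, 1, 1, 1, 1, 1, 1, 1, 1, 1, 1, 1, 1, 1, 1, 1, 1]; 38 cycles in total.
Σ(ℓ_i−1) = 133−38 = 95; sign = (−1)^95 = -1.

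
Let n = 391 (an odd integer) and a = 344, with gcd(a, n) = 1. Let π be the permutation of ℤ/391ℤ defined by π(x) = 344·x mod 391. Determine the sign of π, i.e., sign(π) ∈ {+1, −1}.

-1

Start at x=254: 254 → 183 → 1 → 344 → 254 (one orbit).
The orbit structure of x ↦ 344x mod 391: 104 orbits of sizes [4, 4, 4, 4, 4, 4, 4, 4, 4, 4, 4, 4, 4, 4, 4, 4, 4, 4, 4, 4, 4, 4, 4, 4, 4, 4, 4, 4, 4, 4, 4, 4, 4, 4, 4, 4, 4, 4, 4, 4, 4, 4, 4, 4, 4, 4, 4, 4, 4, 4, 4, 4, 4, 4, 4, 4, 4, 4, 4, 4, 4, 4, 4, 4, 4, 4, 4, 4, 4, 4, 4, 4, 4, 4, 4, 4, 4, 4, 4, 4, 4, 4, 4, 4, 4, 4, 4, 4, 4, 4, 4, 4, 2, 2, 2, 2, 2, 2, 2, 2, 2, 2, 2, 1].
Σ(ℓ_i−1) = 391−104 = 287; sign = (−1)^287 = -1.
Check: (344/391) = -1 by Zolotarev.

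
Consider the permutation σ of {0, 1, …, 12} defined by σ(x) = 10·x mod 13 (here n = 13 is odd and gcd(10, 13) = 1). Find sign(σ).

Orbit of 3 under x↦10x: [3, 4, 1, 10, 9, 12]… (length divides ord_13(10)).
The orbit structure of x ↦ 10x mod 13: 3 orbits of sizes [6, 6, 1].
Σ(ℓ_i−1) = 13−3 = 10; sign = (−1)^10 = +1.
Check: (10/13) = +1 by Zolotarev.

+1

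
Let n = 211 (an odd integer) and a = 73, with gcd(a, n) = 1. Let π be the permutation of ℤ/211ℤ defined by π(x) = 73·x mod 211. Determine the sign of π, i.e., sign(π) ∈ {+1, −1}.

Start at x=117: 117 → 101 → 199 → 179 → 196 → 171 → 34 → … (one orbit).
11 cycles of lengths [21, 21, 21, 21, 21, 21, 21, 21, 21, 21, 1].
n − c = 211 − 11 = 200; sign = (−1)^200 = +1.
Via Zolotarev, sign(π_{73}) = (73|211) = +1.

+1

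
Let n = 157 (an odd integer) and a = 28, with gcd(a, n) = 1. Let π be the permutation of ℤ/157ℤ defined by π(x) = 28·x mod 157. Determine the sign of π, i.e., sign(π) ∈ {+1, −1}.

-1

Trace 28: π^k(28) = [28, 156, 129, 1] for k=0..3.
Cycle type of π: 4×39 + 1; total 40 cycles.
sign(π) = (−1)^{n − #cycles} = (−1)^{157−40} = (−1)^117 = -1.
Zolotarev: (28|157) = -1, matching the cycle-count sign.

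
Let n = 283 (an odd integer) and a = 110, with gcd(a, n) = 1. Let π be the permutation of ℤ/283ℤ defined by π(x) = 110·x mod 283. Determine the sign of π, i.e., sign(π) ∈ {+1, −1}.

Start at x=117: 117 → 135 → 134 → 24 → 93 → 42 → 92 → … (one orbit).
Cycle type of π: 141×2 + 1; total 3 cycles.
sign(π) = (−1)^{n − #cycles} = (−1)^{283−3} = (−1)^280 = +1.
The Jacobi symbol (110|283) = +1 (Zolotarev) agrees.

+1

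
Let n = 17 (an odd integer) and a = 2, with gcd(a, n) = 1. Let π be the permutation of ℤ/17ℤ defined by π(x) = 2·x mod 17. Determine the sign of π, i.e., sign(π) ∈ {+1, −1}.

Orbit of 4 under x↦2x: [4, 8, 16, 15, 13, 9, 1]… (length divides ord_17(2)).
Cycle type of π: 8×2 + 1; total 3 cycles.
sign(π) = (−1)^{n − #cycles} = (−1)^{17−3} = (−1)^14 = +1.

+1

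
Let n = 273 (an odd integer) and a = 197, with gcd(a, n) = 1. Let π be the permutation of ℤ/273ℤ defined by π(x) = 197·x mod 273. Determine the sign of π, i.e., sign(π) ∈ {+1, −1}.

+1

Start at x=50: 50 → 22 → 239 → 127 → 176 → 1 → 197 → … (one orbit).
π_197 has 35 disjoint cycles with lengths [12, 12, 12, 12, 12, 12, 12, 12, 12, 12, 12, 12, 12, 12, 12, 12, 12, 12, 12, 12, 12, 2, 2, 2, 2, 2, 2, 2, 1, 1, 1, 1, 1, 1, 1] on {0,…,272}.
With 35 cycles on 273 points, sign = (−1)^{273−35} = +1.
Check: (197/273) = +1 by Zolotarev.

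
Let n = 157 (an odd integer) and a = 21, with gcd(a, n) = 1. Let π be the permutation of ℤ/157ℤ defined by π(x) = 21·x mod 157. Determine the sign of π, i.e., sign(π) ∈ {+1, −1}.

Orbit of 58 under x↦21x: [58, 119, 144, 41, 76, 26, 75]… (length divides ord_157(21)).
Cycle type of π: 156 + 1; total 2 cycles.
157 − 2 = 155 transpositions; sign(π) = (−1)^155 = -1.
Via Zolotarev, sign(π_{21}) = (21|157) = -1.

-1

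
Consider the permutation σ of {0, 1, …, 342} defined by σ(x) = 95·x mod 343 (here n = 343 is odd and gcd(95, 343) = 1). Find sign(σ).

+1

Start at x=221: 221 → 72 → 323 → 158 → 261 → 99 → 144 → … (one orbit).
7 cycles of lengths [147, 147, 21, 21, 3, 3, 1].
343 − 7 = 336 transpositions; sign(π) = (−1)^336 = +1.
Zolotarev: (95|343) = +1, matching the cycle-count sign.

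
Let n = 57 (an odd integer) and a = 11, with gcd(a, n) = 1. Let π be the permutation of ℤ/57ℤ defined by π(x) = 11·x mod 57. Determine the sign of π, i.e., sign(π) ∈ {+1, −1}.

-1

Trace 7: π^k(7) = [7, 20, 49, 26, 1, 11] for k=0..5.
Cycle type of π: 6×6 + 3×6 + 2 + 1; total 14 cycles.
57 − 14 = 43 transpositions; sign(π) = (−1)^43 = -1.
The Jacobi symbol (11|57) = -1 (Zolotarev) agrees.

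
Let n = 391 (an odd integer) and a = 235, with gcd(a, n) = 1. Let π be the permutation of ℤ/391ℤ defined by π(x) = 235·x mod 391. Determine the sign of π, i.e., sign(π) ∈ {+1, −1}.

+1

Orbit of 318 under x↦235x: [318, 49, 176, 305, 122, 127, 129]… (length divides ord_391(235)).
Decompose π into cycles: lengths [176, 176, 22, 16, 1] (5 cycles, including the fixed point 0).
With 5 cycles on 391 points, sign = (−1)^{391−5} = +1.
The Jacobi symbol (235|391) = +1 (Zolotarev) agrees.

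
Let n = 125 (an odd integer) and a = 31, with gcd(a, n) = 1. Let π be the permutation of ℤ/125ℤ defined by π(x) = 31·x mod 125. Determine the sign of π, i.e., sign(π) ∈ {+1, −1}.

+1

Orbit of 86 under x↦31x: [86, 41, 21, 26, 56, 111, 66]… (length divides ord_125(31)).
π_31 has 13 disjoint cycles with lengths [25, 25, 25, 25, 5, 5, 5, 5, 1, 1, 1, 1, 1] on {0,…,124}.
125 − 13 = 112 transpositions; sign(π) = (−1)^112 = +1.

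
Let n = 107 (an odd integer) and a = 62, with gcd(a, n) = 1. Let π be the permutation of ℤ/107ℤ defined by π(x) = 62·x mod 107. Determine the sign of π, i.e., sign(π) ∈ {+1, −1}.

Trace 9: π^k(9) = [9, 23, 35, 30, 41, 81, 100] for k=0..6.
π_62 has 3 disjoint cycles with lengths [53, 53, 1] on {0,…,106}.
n − c = 107 − 3 = 104; sign = (−1)^104 = +1.
Zolotarev: (62|107) = +1, matching the cycle-count sign.

+1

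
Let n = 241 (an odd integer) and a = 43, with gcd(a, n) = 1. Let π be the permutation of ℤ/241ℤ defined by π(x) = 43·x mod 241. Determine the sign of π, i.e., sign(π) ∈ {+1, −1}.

Orbit of 150 under x↦43x: [150, 184, 200, 165, 106, 220, 61]… (length divides ord_241(43)).
Cycle lengths of π_43 on ℤ/241ℤ: [80, 80, 80, 1]; 4 cycles in total.
4 cycles on 241: each ℓ→(−1)^(ℓ−1), product (−1)^237 = -1.

-1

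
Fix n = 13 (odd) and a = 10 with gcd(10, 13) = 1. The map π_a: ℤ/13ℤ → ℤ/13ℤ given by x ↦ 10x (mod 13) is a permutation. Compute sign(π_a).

Orbit of 1 under x↦10x: [1, 10, 9, 12, 3, 4]… (length divides ord_13(10)).
Cycle type of π: 6×2 + 1; total 3 cycles.
n − c = 13 − 3 = 10; sign = (−1)^10 = +1.
Check: (10/13) = +1 by Zolotarev.

+1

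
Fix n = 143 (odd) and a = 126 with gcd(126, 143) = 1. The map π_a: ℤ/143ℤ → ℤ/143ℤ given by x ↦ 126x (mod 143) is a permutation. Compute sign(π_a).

+1

Trace 126: π^k(126) = [126, 3, 92, 9, 133, 27, 113] for k=0..6.
15 cycles of lengths [15, 15, 15, 15, 15, 15, 15, 15, 5, 5, 3, 3, 3, 3, 1].
Σ(ℓ_i−1) = 143−15 = 128; sign = (−1)^128 = +1.
Via Zolotarev, sign(π_{126}) = (126|143) = +1.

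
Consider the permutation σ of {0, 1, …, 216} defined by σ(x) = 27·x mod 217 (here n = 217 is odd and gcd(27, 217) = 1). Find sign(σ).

Trace 216: π^k(216) = [216, 190, 139, 64, 209, 1, 27] for k=0..6.
25 cycles of lengths [10, 10, 10, 10, 10, 10, 10, 10, 10, 10, 10, 10, 10, 10, 10, 10, 10, 10, 10, 10, 10, 2, 2, 2, 1].
With 25 cycles on 217 points, sign = (−1)^{217−25} = +1.
Check: (27/217) = +1 by Zolotarev.

+1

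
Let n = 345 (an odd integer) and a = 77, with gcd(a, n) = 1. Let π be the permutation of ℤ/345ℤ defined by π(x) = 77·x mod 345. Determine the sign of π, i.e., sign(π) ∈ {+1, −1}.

Start at x=331: 331 → 302 → 139 → 8 → 271 → 167 → 94 → … (one orbit).
Cycle type of π: 44×6 + 22×2 + 11×2 + 4×3 + 2 + 1; total 15 cycles.
With 15 cycles on 345 points, sign = (−1)^{345−15} = +1.
Check: (77/345) = +1 by Zolotarev.

+1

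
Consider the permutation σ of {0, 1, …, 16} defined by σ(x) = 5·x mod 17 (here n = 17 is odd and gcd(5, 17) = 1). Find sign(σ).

-1

Trace 4: π^k(4) = [4, 3, 15, 7, 1, 5, 8] for k=0..6.
The orbit structure of x ↦ 5x mod 17: 2 orbits of sizes [16, 1].
2 cycles on 17: each ℓ→(−1)^(ℓ−1), product (−1)^15 = -1.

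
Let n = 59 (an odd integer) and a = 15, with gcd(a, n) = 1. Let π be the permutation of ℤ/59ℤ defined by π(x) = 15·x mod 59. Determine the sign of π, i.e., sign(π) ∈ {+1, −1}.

Start at x=17: 17 → 19 → 49 → 27 → 51 → 57 → 29 → … (one orbit).
Cycle lengths of π_15 on ℤ/59ℤ: [29, 29, 1]; 3 cycles in total.
n − c = 59 − 3 = 56; sign = (−1)^56 = +1.

+1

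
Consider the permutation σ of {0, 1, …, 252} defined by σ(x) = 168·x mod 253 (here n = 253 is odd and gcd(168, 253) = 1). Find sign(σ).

Trace 42: π^k(42) = [42, 225, 103, 100, 102, 185, 214] for k=0..6.
Cycle type of π: 110×2 + 22 + 5×2 + 1; total 6 cycles.
Σ(ℓ_i−1) = 253−6 = 247; sign = (−1)^247 = -1.

-1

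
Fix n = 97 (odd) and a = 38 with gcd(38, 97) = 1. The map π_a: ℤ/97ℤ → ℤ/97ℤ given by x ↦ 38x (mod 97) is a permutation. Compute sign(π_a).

Orbit of 71 under x↦38x: [71, 79, 92, 4, 55, 53, 74]… (length divides ord_97(38)).
The orbit structure of x ↦ 38x mod 97: 2 orbits of sizes [96, 1].
sign(π) = (−1)^{n − #cycles} = (−1)^{97−2} = (−1)^95 = -1.

-1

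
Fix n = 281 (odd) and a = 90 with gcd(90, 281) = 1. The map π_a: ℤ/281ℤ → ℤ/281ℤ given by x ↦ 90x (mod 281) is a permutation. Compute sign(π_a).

Orbit of 153 under x↦90x: [153, 1, 90, 232, 86]… (length divides ord_281(90)).
The orbit structure of x ↦ 90x mod 281: 57 orbits of sizes [5, 5, 5, 5, 5, 5, 5, 5, 5, 5, 5, 5, 5, 5, 5, 5, 5, 5, 5, 5, 5, 5, 5, 5, 5, 5, 5, 5, 5, 5, 5, 5, 5, 5, 5, 5, 5, 5, 5, 5, 5, 5, 5, 5, 5, 5, 5, 5, 5, 5, 5, 5, 5, 5, 5, 5, 1].
57 cycles on 281: each ℓ→(−1)^(ℓ−1), product (−1)^224 = +1.
The Jacobi symbol (90|281) = +1 (Zolotarev) agrees.

+1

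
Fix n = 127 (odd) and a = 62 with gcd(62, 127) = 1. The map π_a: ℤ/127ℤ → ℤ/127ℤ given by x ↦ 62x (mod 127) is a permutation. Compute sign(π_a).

Trace 1: π^k(1) = [1, 62, 34, 76, 13, 44, 61] for k=0..6.
Cycle lengths of π_62 on ℤ/127ℤ: [63, 63, 1]; 3 cycles in total.
n − c = 127 − 3 = 124; sign = (−1)^124 = +1.
Zolotarev: (62|127) = +1, matching the cycle-count sign.

+1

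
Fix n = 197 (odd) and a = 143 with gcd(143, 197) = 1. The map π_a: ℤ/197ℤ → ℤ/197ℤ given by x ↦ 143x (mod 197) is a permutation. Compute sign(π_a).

Orbit of 136 under x↦143x: [136, 142, 15, 175, 6, 70, 160]… (length divides ord_197(143)).
Cycle lengths of π_143 on ℤ/197ℤ: [98, 98, 1]; 3 cycles in total.
sign(π) = (−1)^{n − #cycles} = (−1)^{197−3} = (−1)^194 = +1.

+1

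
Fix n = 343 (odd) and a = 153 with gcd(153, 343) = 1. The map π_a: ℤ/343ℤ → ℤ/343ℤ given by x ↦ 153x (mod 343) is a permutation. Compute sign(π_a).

Start at x=302: 302 → 244 → 288 → 160 → 127 → 223 → 162 → … (one orbit).
The orbit structure of x ↦ 153x mod 343: 10 orbits of sizes [98, 98, 98, 14, 14, 14, 2, 2, 2, 1].
10 cycles on 343: each ℓ→(−1)^(ℓ−1), product (−1)^333 = -1.

-1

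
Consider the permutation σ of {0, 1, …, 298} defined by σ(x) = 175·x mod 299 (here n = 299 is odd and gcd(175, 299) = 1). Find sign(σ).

Trace 148: π^k(148) = [148, 186, 258, 1, 175, 127, 99] for k=0..6.
Cycle type of π: 132×2 + 22 + 12 + 1; total 5 cycles.
With 5 cycles on 299 points, sign = (−1)^{299−5} = +1.

+1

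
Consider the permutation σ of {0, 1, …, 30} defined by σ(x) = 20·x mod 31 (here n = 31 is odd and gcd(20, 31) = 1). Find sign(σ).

Orbit of 5 under x↦20x: [5, 7, 16, 10, 14, 1, 20]… (length divides ord_31(20)).
Decompose π into cycles: lengths [15, 15, 1] (3 cycles, including the fixed point 0).
With 3 cycles on 31 points, sign = (−1)^{31−3} = +1.
Zolotarev: (20|31) = +1, matching the cycle-count sign.

+1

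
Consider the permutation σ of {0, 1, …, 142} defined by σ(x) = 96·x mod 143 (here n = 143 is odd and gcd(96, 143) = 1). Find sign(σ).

+1

Orbit of 27 under x↦96x: [27, 18, 12, 8, 53, 83, 103]… (length divides ord_143(96)).
The orbit structure of x ↦ 96x mod 143: 11 orbits of sizes [20, 20, 20, 20, 20, 20, 10, 4, 4, 4, 1].
143 − 11 = 132 transpositions; sign(π) = (−1)^132 = +1.
(96|143)_J = +1 (Zolotarev's lemma cross-check).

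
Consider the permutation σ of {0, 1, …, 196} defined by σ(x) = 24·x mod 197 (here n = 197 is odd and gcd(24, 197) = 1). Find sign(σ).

+1

Start at x=49: 49 → 191 → 53 → 90 → 190 → 29 → 105 → … (one orbit).
Cycle lengths of π_24 on ℤ/197ℤ: [49, 49, 49, 49, 1]; 5 cycles in total.
Σ(ℓ_i−1) = 197−5 = 192; sign = (−1)^192 = +1.
Check: (24/197) = +1 by Zolotarev.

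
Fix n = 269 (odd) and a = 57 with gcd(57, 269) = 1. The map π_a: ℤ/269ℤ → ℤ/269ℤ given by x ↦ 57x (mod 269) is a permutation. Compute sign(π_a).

+1

Orbit of 143 under x↦57x: [143, 81, 44, 87, 117, 213, 36]… (length divides ord_269(57)).
π_57 has 5 disjoint cycles with lengths [67, 67, 67, 67, 1] on {0,…,268}.
269 − 5 = 264 transpositions; sign(π) = (−1)^264 = +1.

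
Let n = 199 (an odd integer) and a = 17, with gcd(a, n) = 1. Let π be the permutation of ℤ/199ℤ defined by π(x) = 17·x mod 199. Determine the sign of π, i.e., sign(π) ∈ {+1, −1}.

-1

Trace 83: π^k(83) = [83, 18, 107, 28, 78, 132, 55] for k=0..6.
Decompose π into cycles: lengths [66, 66, 66, 1] (4 cycles, including the fixed point 0).
199 − 4 = 195 transpositions; sign(π) = (−1)^195 = -1.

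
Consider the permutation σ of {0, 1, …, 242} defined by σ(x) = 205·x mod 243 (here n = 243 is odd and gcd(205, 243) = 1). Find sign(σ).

Orbit of 25 under x↦205x: [25, 22, 136, 178, 40, 181, 169]… (length divides ord_243(205)).
The orbit structure of x ↦ 205x mod 243: 11 orbits of sizes [81, 81, 27, 27, 9, 9, 3, 3, 1, 1, 1].
With 11 cycles on 243 points, sign = (−1)^{243−11} = +1.

+1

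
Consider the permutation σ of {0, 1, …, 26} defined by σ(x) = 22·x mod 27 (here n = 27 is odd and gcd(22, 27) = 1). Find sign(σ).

+1

Trace 19: π^k(19) = [19, 13, 16, 1, 22, 25, 10] for k=0..6.
Cycle lengths of π_22 on ℤ/27ℤ: [9, 9, 3, 3, 1, 1, 1]; 7 cycles in total.
sign(π) = (−1)^{n − #cycles} = (−1)^{27−7} = (−1)^20 = +1.
Zolotarev: (22|27) = +1, matching the cycle-count sign.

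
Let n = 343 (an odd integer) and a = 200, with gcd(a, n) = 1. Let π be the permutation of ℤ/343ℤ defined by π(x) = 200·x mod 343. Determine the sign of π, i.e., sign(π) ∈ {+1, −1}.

Orbit of 30 under x↦200x: [30, 169, 186, 156, 330, 144, 331]… (length divides ord_343(200)).
Decompose π into cycles: lengths [147, 147, 21, 21, 3, 3, 1] (7 cycles, including the fixed point 0).
sign(π) = (−1)^{n − #cycles} = (−1)^{343−7} = (−1)^336 = +1.
(200|343)_J = +1 (Zolotarev's lemma cross-check).

+1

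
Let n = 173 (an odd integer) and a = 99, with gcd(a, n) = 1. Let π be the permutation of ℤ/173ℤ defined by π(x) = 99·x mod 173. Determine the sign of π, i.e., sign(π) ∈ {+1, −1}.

-1

Orbit of 107 under x↦99x: [107, 40, 154, 22, 102, 64, 108]… (length divides ord_173(99)).
Decompose π into cycles: lengths [172, 1] (2 cycles, including the fixed point 0).
sign(π) = (−1)^{n − #cycles} = (−1)^{173−2} = (−1)^171 = -1.
Via Zolotarev, sign(π_{99}) = (99|173) = -1.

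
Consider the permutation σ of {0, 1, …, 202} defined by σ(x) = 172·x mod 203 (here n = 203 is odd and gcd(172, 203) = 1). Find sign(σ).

Start at x=44: 44 → 57 → 60 → 170 → 8 → 158 → 177 → … (one orbit).
π_172 has 6 disjoint cycles with lengths [84, 84, 28, 3, 3, 1] on {0,…,202}.
n − c = 203 − 6 = 197; sign = (−1)^197 = -1.
Check: (172/203) = -1 by Zolotarev.

-1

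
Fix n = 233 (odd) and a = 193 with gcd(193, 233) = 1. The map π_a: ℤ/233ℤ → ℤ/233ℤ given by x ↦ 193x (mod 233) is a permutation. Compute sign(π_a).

-1

Trace 108: π^k(108) = [108, 107, 147, 178, 103, 74, 69] for k=0..6.
The orbit structure of x ↦ 193x mod 233: 2 orbits of sizes [232, 1].
sign(π) = (−1)^{n − #cycles} = (−1)^{233−2} = (−1)^231 = -1.
(193|233)_J = -1 (Zolotarev's lemma cross-check).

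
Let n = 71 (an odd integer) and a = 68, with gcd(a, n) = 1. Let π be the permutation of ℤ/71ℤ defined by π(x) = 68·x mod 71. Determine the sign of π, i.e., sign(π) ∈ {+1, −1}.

Trace 37: π^k(37) = [37, 31, 49, 66, 15, 26, 64] for k=0..6.
The orbit structure of x ↦ 68x mod 71: 2 orbits of sizes [70, 1].
n − c = 71 − 2 = 69; sign = (−1)^69 = -1.

-1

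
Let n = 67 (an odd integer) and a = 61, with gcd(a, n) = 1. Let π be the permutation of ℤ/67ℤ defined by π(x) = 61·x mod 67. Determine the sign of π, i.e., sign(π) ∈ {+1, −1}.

-1

Start at x=12: 12 → 62 → 30 → 21 → 8 → 19 → 20 → … (one orbit).
π_61 has 2 disjoint cycles with lengths [66, 1] on {0,…,66}.
67 − 2 = 65 transpositions; sign(π) = (−1)^65 = -1.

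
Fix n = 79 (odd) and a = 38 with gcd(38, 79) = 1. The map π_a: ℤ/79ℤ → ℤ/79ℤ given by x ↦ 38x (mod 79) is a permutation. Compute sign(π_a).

Start at x=8: 8 → 67 → 18 → 52 → 1 → 38 → 22 → … (one orbit).
The orbit structure of x ↦ 38x mod 79: 7 orbits of sizes [13, 13, 13, 13, 13, 13, 1].
sign(π) = (−1)^{n − #cycles} = (−1)^{79−7} = (−1)^72 = +1.
Via Zolotarev, sign(π_{38}) = (38|79) = +1.

+1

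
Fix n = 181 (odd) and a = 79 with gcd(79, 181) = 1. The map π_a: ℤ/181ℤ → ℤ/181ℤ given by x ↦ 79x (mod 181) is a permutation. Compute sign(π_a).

+1

Start at x=13: 13 → 122 → 45 → 116 → 114 → 137 → 144 → … (one orbit).
π_79 has 3 disjoint cycles with lengths [90, 90, 1] on {0,…,180}.
sign(π) = (−1)^{n − #cycles} = (−1)^{181−3} = (−1)^178 = +1.
Check: (79/181) = +1 by Zolotarev.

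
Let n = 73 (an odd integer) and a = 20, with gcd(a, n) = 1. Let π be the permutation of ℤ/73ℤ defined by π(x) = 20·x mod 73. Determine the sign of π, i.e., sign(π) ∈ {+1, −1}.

Trace 64: π^k(64) = [64, 39, 50, 51, 71, 33, 3] for k=0..6.
π_20 has 2 disjoint cycles with lengths [72, 1] on {0,…,72}.
n − c = 73 − 2 = 71; sign = (−1)^71 = -1.

-1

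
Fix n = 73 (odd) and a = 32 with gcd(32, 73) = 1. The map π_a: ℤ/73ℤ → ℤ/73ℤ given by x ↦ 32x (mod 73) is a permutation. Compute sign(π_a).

Trace 4: π^k(4) = [4, 55, 8, 37, 16, 1, 32] for k=0..6.
Decompose π into cycles: lengths [9, 9, 9, 9, 9, 9, 9, 9, 1] (9 cycles, including the fixed point 0).
73 − 9 = 64 transpositions; sign(π) = (−1)^64 = +1.
Check: (32/73) = +1 by Zolotarev.

+1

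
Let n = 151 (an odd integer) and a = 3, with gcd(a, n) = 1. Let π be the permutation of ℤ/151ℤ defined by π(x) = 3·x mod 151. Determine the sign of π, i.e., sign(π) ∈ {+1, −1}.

-1

Start at x=67: 67 → 50 → 150 → 148 → 142 → 124 → 70 → … (one orbit).
Cycle type of π: 50×3 + 1; total 4 cycles.
n − c = 151 − 4 = 147; sign = (−1)^147 = -1.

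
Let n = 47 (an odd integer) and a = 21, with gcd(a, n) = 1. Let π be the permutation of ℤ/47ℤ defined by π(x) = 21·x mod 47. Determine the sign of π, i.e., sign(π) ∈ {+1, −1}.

+1

Trace 21: π^k(21) = [21, 18, 2, 42, 36, 4, 37] for k=0..6.
3 cycles of lengths [23, 23, 1].
sign(π) = (−1)^{n − #cycles} = (−1)^{47−3} = (−1)^44 = +1.
Zolotarev: (21|47) = +1, matching the cycle-count sign.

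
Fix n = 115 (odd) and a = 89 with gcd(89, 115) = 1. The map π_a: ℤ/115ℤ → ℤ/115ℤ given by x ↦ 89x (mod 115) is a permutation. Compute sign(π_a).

-1

Orbit of 14 under x↦89x: [14, 96, 34, 36, 99, 71, 109]… (length divides ord_115(89)).
Decompose π into cycles: lengths [22, 22, 22, 22, 22, 2, 2, 1] (8 cycles, including the fixed point 0).
115 − 8 = 107 transpositions; sign(π) = (−1)^107 = -1.
(89|115)_J = -1 (Zolotarev's lemma cross-check).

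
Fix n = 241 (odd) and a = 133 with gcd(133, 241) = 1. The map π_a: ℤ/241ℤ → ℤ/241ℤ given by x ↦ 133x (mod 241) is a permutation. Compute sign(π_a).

+1

Orbit of 94 under x↦133x: [94, 211, 107, 12, 150, 188, 181]… (length divides ord_241(133)).
3 cycles of lengths [120, 120, 1].
sign(π) = (−1)^{n − #cycles} = (−1)^{241−3} = (−1)^238 = +1.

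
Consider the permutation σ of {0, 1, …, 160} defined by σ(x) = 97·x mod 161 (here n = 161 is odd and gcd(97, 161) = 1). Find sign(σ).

+1

Start at x=1: 1 → 97 → 71 → 125 → 50 → 20 → 8 → … (one orbit).
Cycle type of π: 22×7 + 2×3 + 1; total 11 cycles.
With 11 cycles on 161 points, sign = (−1)^{161−11} = +1.
Zolotarev: (97|161) = +1, matching the cycle-count sign.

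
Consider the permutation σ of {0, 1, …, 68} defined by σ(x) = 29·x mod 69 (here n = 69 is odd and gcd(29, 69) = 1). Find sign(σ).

Start at x=32: 32 → 31 → 2 → 58 → 26 → 64 → 62 → … (one orbit).
Cycle type of π: 22×2 + 11×2 + 2 + 1; total 6 cycles.
n − c = 69 − 6 = 63; sign = (−1)^63 = -1.
Check: (29/69) = -1 by Zolotarev.

-1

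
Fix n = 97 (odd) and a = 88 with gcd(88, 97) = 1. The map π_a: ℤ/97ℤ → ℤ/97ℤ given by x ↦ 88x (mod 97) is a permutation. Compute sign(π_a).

+1

Orbit of 35 under x↦88x: [35, 73, 22, 93, 36, 64, 6]… (length divides ord_97(88)).
5 cycles of lengths [24, 24, 24, 24, 1].
With 5 cycles on 97 points, sign = (−1)^{97−5} = +1.
The Jacobi symbol (88|97) = +1 (Zolotarev) agrees.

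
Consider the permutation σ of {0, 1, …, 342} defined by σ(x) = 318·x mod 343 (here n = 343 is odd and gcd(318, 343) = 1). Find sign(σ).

Trace 239: π^k(239) = [239, 199, 170, 209, 263, 285, 78] for k=0..6.
Decompose π into cycles: lengths [294, 42, 6, 1] (4 cycles, including the fixed point 0).
n − c = 343 − 4 = 339; sign = (−1)^339 = -1.
(318|343)_J = -1 (Zolotarev's lemma cross-check).

-1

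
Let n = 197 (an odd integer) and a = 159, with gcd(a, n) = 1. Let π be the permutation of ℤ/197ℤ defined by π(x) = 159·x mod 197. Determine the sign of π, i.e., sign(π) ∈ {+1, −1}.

-1

Start at x=39: 39 → 94 → 171 → 3 → 83 → 195 → 76 → … (one orbit).
Cycle lengths of π_159 on ℤ/197ℤ: [196, 1]; 2 cycles in total.
197 − 2 = 195 transpositions; sign(π) = (−1)^195 = -1.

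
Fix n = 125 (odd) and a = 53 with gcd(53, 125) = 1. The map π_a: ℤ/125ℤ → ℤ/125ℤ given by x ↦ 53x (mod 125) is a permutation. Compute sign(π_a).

Start at x=96: 96 → 88 → 39 → 67 → 51 → 78 → 9 → … (one orbit).
The orbit structure of x ↦ 53x mod 125: 4 orbits of sizes [100, 20, 4, 1].
4 cycles on 125: each ℓ→(−1)^(ℓ−1), product (−1)^121 = -1.
The Jacobi symbol (53|125) = -1 (Zolotarev) agrees.

-1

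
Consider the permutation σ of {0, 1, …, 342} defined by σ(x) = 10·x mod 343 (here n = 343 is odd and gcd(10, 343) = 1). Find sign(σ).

Orbit of 162 under x↦10x: [162, 248, 79, 104, 11, 110, 71]… (length divides ord_343(10)).
4 cycles of lengths [294, 42, 6, 1].
343 − 4 = 339 transpositions; sign(π) = (−1)^339 = -1.
(10|343)_J = -1 (Zolotarev's lemma cross-check).

-1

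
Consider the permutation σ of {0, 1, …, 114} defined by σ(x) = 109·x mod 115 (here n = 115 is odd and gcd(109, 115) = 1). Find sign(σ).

-1

Trace 26: π^k(26) = [26, 74, 16, 19, 1, 109, 36] for k=0..6.
Cycle type of π: 22×5 + 2×2 + 1; total 8 cycles.
8 cycles on 115: each ℓ→(−1)^(ℓ−1), product (−1)^107 = -1.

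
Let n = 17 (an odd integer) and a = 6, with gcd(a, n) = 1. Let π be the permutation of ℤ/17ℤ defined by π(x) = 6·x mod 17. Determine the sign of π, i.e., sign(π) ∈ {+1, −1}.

-1

Start at x=3: 3 → 1 → 6 → 2 → 12 → 4 → 7 → … (one orbit).
The orbit structure of x ↦ 6x mod 17: 2 orbits of sizes [16, 1].
17 − 2 = 15 transpositions; sign(π) = (−1)^15 = -1.
(6|17)_J = -1 (Zolotarev's lemma cross-check).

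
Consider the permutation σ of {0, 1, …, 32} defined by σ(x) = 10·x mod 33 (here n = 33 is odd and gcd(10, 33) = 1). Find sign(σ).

Trace 10: π^k(10) = [10, 1] for k=0..1.
Cycle lengths of π_10 on ℤ/33ℤ: [2, 2, 2, 2, 2, 2, 2, 2, 2, 2, 2, 2, 2, 2, 2, 1, 1, 1]; 18 cycles in total.
n − c = 33 − 18 = 15; sign = (−1)^15 = -1.
Via Zolotarev, sign(π_{10}) = (10|33) = -1.

-1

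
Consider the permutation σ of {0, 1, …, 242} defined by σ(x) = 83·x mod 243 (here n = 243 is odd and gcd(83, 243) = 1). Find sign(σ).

-1

Trace 55: π^k(55) = [55, 191, 58, 197, 70, 221, 118] for k=0..6.
Cycle type of π: 162 + 54 + 18 + 6 + 2 + 1; total 6 cycles.
6 cycles on 243: each ℓ→(−1)^(ℓ−1), product (−1)^237 = -1.
Check: (83/243) = -1 by Zolotarev.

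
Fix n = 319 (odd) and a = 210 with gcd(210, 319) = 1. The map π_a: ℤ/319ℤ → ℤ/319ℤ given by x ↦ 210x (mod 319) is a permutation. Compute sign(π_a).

Start at x=210: 210 → 78 → 111 → 23 → 45 → 199 → 1 → 210 (one orbit).
Cycle lengths of π_210 on ℤ/319ℤ: [7, 7, 7, 7, 7, 7, 7, 7, 7, 7, 7, 7, 7, 7, 7, 7, 7, 7, 7, 7, 7, 7, 7, 7, 7, 7, 7, 7, 7, 7, 7, 7, 7, 7, 7, 7, 7, 7, 7, 7, 7, 7, 7, 7, 1, 1, 1, 1, 1, 1, 1, 1, 1, 1, 1]; 55 cycles in total.
sign(π) = (−1)^{n − #cycles} = (−1)^{319−55} = (−1)^264 = +1.
(210|319)_J = +1 (Zolotarev's lemma cross-check).

+1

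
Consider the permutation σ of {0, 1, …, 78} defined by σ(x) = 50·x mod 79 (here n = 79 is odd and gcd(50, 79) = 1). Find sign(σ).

Trace 73: π^k(73) = [73, 16, 10, 26, 36, 62, 19] for k=0..6.
Cycle type of π: 39×2 + 1; total 3 cycles.
With 3 cycles on 79 points, sign = (−1)^{79−3} = +1.
Check: (50/79) = +1 by Zolotarev.

+1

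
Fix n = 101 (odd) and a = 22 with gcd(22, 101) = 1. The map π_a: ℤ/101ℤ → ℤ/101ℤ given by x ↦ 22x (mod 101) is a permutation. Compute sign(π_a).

Trace 23: π^k(23) = [23, 1, 22, 80, 43, 37, 6] for k=0..6.
Decompose π into cycles: lengths [50, 50, 1] (3 cycles, including the fixed point 0).
Σ(ℓ_i−1) = 101−3 = 98; sign = (−1)^98 = +1.

+1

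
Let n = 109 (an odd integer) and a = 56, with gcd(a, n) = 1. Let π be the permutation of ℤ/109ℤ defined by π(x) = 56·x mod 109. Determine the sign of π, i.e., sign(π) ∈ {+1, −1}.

Start at x=3: 3 → 59 → 34 → 51 → 22 → 33 → 104 → … (one orbit).
Cycle type of π: 108 + 1; total 2 cycles.
Σ(ℓ_i−1) = 109−2 = 107; sign = (−1)^107 = -1.
Via Zolotarev, sign(π_{56}) = (56|109) = -1.

-1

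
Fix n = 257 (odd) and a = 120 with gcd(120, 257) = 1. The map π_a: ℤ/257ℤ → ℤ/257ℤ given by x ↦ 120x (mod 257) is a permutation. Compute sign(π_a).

Trace 240: π^k(240) = [240, 16, 121, 128, 197, 253, 34] for k=0..6.
π_120 has 9 disjoint cycles with lengths [32, 32, 32, 32, 32, 32, 32, 32, 1] on {0,…,256}.
9 cycles on 257: each ℓ→(−1)^(ℓ−1), product (−1)^248 = +1.
(120|257)_J = +1 (Zolotarev's lemma cross-check).

+1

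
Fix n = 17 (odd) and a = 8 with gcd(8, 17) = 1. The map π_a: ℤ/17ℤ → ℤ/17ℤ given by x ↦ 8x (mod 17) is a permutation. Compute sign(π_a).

Trace 2: π^k(2) = [2, 16, 9, 4, 15, 1, 8] for k=0..6.
Cycle type of π: 8×2 + 1; total 3 cycles.
sign(π) = (−1)^{n − #cycles} = (−1)^{17−3} = (−1)^14 = +1.

+1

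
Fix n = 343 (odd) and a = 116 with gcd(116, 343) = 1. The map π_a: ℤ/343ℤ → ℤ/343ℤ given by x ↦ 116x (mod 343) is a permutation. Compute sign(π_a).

+1

Start at x=165: 165 → 275 → 1 → 116 → 79 → 246 → 67 → … (one orbit).
The orbit structure of x ↦ 116x mod 343: 31 orbits of sizes [21, 21, 21, 21, 21, 21, 21, 21, 21, 21, 21, 21, 21, 21, 3, 3, 3, 3, 3, 3, 3, 3, 3, 3, 3, 3, 3, 3, 3, 3, 1].
31 cycles on 343: each ℓ→(−1)^(ℓ−1), product (−1)^312 = +1.
Via Zolotarev, sign(π_{116}) = (116|343) = +1.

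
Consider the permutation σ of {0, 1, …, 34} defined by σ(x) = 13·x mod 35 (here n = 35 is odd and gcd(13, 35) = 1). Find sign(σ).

Start at x=29: 29 → 27 → 1 → 13 → 29 (one orbit).
Cycle type of π: 4×7 + 2×3 + 1; total 11 cycles.
n − c = 35 − 11 = 24; sign = (−1)^24 = +1.

+1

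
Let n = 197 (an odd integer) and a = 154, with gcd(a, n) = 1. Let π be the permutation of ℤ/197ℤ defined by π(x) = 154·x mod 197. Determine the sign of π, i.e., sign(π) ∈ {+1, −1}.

Orbit of 90 under x↦154x: [90, 70, 142, 1, 154, 76, 81]… (length divides ord_197(154)).
π_154 has 5 disjoint cycles with lengths [49, 49, 49, 49, 1] on {0,…,196}.
sign(π) = (−1)^{n − #cycles} = (−1)^{197−5} = (−1)^192 = +1.

+1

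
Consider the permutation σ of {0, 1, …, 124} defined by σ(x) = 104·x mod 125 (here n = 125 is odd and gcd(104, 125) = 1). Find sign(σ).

+1

Start at x=116: 116 → 64 → 31 → 99 → 46 → 34 → 36 → … (one orbit).
Decompose π into cycles: lengths [50, 50, 10, 10, 2, 2, 1] (7 cycles, including the fixed point 0).
sign(π) = (−1)^{n − #cycles} = (−1)^{125−7} = (−1)^118 = +1.
Via Zolotarev, sign(π_{104}) = (104|125) = +1.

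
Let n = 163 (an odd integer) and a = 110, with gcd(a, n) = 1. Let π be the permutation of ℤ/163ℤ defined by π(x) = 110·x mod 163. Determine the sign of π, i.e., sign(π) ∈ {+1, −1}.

Orbit of 53 under x↦110x: [53, 125, 58, 23, 85, 59, 133]… (length divides ord_163(110)).
Cycle type of π: 18×9 + 1; total 10 cycles.
Σ(ℓ_i−1) = 163−10 = 153; sign = (−1)^153 = -1.

-1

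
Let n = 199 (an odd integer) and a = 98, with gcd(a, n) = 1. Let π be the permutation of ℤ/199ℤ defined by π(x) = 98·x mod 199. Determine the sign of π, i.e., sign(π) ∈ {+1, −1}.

+1

Start at x=52: 52 → 121 → 117 → 123 → 114 → 28 → 157 → … (one orbit).
π_98 has 7 disjoint cycles with lengths [33, 33, 33, 33, 33, 33, 1] on {0,…,198}.
With 7 cycles on 199 points, sign = (−1)^{199−7} = +1.
The Jacobi symbol (98|199) = +1 (Zolotarev) agrees.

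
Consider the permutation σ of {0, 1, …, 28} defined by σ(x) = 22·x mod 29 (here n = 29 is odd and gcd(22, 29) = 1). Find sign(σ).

+1

Start at x=23: 23 → 13 → 25 → 28 → 7 → 9 → 24 → … (one orbit).
Cycle type of π: 14×2 + 1; total 3 cycles.
Σ(ℓ_i−1) = 29−3 = 26; sign = (−1)^26 = +1.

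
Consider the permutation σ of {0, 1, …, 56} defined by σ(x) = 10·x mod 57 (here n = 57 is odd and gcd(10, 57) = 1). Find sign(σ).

Start at x=46: 46 → 4 → 40 → 1 → 10 → 43 → 31 → … (one orbit).
Cycle type of π: 18×3 + 1×3; total 6 cycles.
n − c = 57 − 6 = 51; sign = (−1)^51 = -1.

-1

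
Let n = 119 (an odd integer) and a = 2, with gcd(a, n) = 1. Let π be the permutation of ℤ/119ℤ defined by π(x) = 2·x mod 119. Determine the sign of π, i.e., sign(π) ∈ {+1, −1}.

Trace 25: π^k(25) = [25, 50, 100, 81, 43, 86, 53] for k=0..6.
Cycle lengths of π_2 on ℤ/119ℤ: [24, 24, 24, 24, 8, 8, 3, 3, 1]; 9 cycles in total.
Σ(ℓ_i−1) = 119−9 = 110; sign = (−1)^110 = +1.

+1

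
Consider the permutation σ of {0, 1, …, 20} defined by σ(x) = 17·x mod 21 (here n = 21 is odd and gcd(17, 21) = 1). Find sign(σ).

Start at x=20: 20 → 4 → 5 → 1 → 17 → 16 → 20 (one orbit).
π_17 has 5 disjoint cycles with lengths [6, 6, 6, 2, 1] on {0,…,20}.
5 cycles on 21: each ℓ→(−1)^(ℓ−1), product (−1)^16 = +1.

+1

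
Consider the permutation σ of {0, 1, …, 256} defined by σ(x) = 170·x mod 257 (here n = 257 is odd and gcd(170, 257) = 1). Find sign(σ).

Trace 104: π^k(104) = [104, 204, 242, 20, 59, 7, 162] for k=0..6.
π_170 has 2 disjoint cycles with lengths [256, 1] on {0,…,256}.
sign(π) = (−1)^{n − #cycles} = (−1)^{257−2} = (−1)^255 = -1.
The Jacobi symbol (170|257) = -1 (Zolotarev) agrees.

-1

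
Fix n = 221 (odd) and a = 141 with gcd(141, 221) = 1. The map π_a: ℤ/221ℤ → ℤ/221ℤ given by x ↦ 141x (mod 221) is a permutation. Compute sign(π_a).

Trace 35: π^k(35) = [35, 73, 127, 6, 183, 167, 121] for k=0..6.
7 cycles of lengths [48, 48, 48, 48, 16, 12, 1].
With 7 cycles on 221 points, sign = (−1)^{221−7} = +1.
The Jacobi symbol (141|221) = +1 (Zolotarev) agrees.

+1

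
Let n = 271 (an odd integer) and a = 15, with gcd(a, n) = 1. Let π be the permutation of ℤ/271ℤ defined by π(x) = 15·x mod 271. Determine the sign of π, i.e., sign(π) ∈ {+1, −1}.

-1

Trace 259: π^k(259) = [259, 91, 10, 150, 82, 146, 22] for k=0..6.
Cycle type of π: 270 + 1; total 2 cycles.
n − c = 271 − 2 = 269; sign = (−1)^269 = -1.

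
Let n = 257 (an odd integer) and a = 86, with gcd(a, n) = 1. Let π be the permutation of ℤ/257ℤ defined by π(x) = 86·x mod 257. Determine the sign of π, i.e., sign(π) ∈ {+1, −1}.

-1

Trace 194: π^k(194) = [194, 236, 250, 169, 142, 133, 130] for k=0..6.
Decompose π into cycles: lengths [256, 1] (2 cycles, including the fixed point 0).
sign(π) = (−1)^{n − #cycles} = (−1)^{257−2} = (−1)^255 = -1.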